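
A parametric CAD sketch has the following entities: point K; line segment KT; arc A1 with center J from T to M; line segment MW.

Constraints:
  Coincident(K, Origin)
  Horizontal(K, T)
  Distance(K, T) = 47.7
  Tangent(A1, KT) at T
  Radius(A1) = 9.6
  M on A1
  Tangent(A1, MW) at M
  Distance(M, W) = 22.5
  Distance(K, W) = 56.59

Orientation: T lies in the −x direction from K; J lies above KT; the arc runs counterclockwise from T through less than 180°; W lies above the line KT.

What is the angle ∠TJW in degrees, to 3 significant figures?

174°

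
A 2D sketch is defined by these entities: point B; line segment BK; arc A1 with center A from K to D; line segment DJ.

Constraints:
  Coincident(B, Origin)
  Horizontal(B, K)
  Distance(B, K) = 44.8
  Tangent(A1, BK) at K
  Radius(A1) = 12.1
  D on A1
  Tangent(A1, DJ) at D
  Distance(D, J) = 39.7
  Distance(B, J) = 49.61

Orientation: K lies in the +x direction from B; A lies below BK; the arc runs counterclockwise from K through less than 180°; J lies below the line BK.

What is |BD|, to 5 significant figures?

34.358

Checks: |BK| = 44.80 ✓; |AD| = 12.10 ✓; ∠(AD, DJ) = 90.00° ✓; |DJ| = 39.70 ✓; |BJ| = 49.61 ✓.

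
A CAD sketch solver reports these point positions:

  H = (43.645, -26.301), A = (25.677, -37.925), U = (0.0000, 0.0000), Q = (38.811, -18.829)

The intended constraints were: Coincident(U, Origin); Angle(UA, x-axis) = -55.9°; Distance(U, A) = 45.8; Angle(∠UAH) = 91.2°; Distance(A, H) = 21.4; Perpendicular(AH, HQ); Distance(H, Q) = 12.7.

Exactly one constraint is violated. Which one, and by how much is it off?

Distance(H, Q) = 12.7 — off by 3.80.

U = (0.00, 0.00) ✓; UA at -55.90° ✓; |UA| = 45.80 ✓; ∠UAH = 91.20° ✓; |AH| = 21.40 ✓; ∠(AH, HQ) = 90.00° ✓; |HQ| = 8.899 ✗.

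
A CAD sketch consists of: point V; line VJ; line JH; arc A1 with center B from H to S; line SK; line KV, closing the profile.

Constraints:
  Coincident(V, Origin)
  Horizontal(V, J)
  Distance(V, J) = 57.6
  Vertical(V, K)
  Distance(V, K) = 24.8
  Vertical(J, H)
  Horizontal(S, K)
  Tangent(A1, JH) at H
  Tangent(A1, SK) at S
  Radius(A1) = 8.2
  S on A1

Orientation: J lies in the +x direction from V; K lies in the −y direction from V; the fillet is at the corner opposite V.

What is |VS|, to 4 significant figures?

55.28

V is at the origin; VJ is horizontal with |VJ| = 57.6 and J on the +x side, so J = (57.60, 0.000). VK is vertical with |VK| = 24.8 and K on the −y side, so K = (0.000, -24.80). The virtual corner opposite V is at (57.60, -24.80). A1 meets JH tangentially, so BH is at right angles to JH and A1 meets SK tangentially, so BS is at right angles to SK, with radius 8.2, so the center B sits 8.2 in from both sides at B = (49.40, -16.60). That places the tangent points at H = (57.60, -16.60) on JH and S = (49.40, -24.80) on SK. Then |VS| = |S − V| = 55.28.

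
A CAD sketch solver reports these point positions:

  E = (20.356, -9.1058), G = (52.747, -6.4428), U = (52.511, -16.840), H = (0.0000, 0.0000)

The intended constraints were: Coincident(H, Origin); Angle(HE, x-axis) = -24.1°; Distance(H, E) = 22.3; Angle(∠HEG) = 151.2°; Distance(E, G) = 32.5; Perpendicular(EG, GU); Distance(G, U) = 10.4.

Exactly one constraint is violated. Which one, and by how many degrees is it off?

Perpendicular(EG, GU) — off by 6.00°.

H = (0.00, 0.00) ✓; HE at -24.10° ✓; |HE| = 22.30 ✓; ∠HEG = 151.2° ✓; |EG| = 32.50 ✓; ∠(EG, GU) = 96.00° ✗; |GU| = 10.40 ✓.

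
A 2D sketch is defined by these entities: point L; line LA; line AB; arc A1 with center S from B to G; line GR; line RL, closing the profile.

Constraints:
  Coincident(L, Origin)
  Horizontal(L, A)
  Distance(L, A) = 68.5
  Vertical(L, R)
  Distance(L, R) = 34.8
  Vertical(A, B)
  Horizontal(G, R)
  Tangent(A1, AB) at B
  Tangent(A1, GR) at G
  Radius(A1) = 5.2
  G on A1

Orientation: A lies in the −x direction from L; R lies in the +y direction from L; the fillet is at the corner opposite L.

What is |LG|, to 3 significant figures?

72.2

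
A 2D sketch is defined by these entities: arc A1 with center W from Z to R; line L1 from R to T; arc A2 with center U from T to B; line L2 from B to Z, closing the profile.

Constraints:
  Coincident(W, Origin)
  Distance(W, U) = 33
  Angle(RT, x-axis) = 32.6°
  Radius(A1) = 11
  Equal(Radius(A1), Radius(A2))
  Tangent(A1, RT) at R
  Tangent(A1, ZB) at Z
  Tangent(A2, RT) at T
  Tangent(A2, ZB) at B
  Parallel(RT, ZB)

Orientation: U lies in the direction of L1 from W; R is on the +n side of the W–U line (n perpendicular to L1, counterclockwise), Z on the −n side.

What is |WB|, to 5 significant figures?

34.785

The slot axis is L1's direction at 32.6°, so u = (cos 32.6°, sin 32.6°) = (0.84245, 0.53877) and n = (−sin 32.6°, cos 32.6°) = (-0.53877, 0.84245). W is at the origin and U lies 33.0 along u from W, so U = 33.0·u = (27.801, 17.779). Tangency of A1 to both parallel lines with radius 11.0 puts R and Z at W ± 11.0·n: R = (-5.9265, 9.2670), Z = (5.9265, -9.2670). Equal radii place T and B the same way about U: T = U + 11.0·n = (21.874, 27.046), B = U − 11.0·n = (33.727, 8.5125). Then |WB| = |B − W| = 34.785.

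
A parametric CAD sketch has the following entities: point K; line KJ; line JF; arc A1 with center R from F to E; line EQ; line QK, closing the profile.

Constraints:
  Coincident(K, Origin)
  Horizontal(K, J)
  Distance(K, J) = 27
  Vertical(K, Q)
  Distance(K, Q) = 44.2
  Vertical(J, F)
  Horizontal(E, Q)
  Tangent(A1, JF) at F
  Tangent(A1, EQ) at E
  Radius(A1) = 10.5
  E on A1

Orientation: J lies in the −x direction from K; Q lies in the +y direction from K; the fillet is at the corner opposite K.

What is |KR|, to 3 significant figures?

37.5

K is at the origin; K and J share the same y with |KJ| = 27.0 and J on the −x side, so J = (-27.0, 0.00). KQ is vertical with |KQ| = 44.2 and Q on the +y side, so Q = (0.00, 44.2). The virtual corner opposite K is at (-27.0, 44.2). A1 meets JF tangentially, so RF is at right angles to JF and since A1 is tangent to EQ there, RE ⟂ EQ, with radius 10.5, so the center R sits 10.5 in from both sides at R = (-16.5, 33.7). Then |KR| = |R − K| = 37.5.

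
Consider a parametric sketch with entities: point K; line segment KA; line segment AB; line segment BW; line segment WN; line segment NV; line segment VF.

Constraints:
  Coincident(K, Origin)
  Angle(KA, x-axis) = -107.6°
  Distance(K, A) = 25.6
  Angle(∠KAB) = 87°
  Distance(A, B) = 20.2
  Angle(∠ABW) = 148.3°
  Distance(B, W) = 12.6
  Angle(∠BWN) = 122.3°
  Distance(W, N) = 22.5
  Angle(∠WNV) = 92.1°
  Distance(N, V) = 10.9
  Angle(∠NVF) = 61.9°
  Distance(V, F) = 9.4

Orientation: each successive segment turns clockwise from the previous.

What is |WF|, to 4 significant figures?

15.96

∠WNV = 92.1° gives NV at -17.90° from the x-axis; with |NV| = 10.9, V = (-16.29, 10.47). ∠NVF = 61.9° gives VF at -136.0° from the x-axis; with |VF| = 9.4, F = (-23.05, 3.938). Then |WF| = |F − W| = 15.96.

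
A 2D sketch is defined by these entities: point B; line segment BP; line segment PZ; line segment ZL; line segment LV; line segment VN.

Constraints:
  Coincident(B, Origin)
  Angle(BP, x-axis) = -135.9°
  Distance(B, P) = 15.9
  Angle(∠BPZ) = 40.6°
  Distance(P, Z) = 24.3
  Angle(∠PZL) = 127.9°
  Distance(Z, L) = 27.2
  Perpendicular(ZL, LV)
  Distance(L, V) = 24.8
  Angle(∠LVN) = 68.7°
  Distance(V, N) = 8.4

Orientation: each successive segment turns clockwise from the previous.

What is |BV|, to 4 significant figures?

27.97

∠PZL = 127.9° gives ZL at 32.60° from the x-axis; with |ZL| = 27.2, L = (13.74, 27.79). ZL ⟂ LV, so LV runs at -57.40°; with |LV| = 24.8, V = (27.10, 6.893). Then |BV| = |V − B| = 27.97.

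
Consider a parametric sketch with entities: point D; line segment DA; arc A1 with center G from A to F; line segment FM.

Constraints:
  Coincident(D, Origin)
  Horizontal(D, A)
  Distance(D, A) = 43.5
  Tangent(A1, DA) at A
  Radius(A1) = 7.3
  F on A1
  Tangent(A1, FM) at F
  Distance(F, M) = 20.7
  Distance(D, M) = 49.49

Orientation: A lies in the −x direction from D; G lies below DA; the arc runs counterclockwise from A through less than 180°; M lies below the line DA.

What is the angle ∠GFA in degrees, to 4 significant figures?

30.85°

Checks: |GF| = 7.300 ✓; ∠(GF, FM) = 90.00° ✓; |FM| = 20.70 ✓; |DM| = 49.49 ✓.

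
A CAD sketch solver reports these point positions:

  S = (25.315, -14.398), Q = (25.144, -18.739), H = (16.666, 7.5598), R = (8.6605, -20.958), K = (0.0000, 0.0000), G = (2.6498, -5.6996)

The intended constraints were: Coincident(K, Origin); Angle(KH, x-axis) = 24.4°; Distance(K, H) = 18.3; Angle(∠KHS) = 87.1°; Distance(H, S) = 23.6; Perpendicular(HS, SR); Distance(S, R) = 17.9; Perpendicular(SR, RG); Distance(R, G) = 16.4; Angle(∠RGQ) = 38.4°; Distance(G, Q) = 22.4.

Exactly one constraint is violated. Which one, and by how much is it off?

Distance(G, Q) = 22.4 — off by 3.60.

K = (0.00, 0.00) ✓; KH at 24.40° ✓; |KH| = 18.30 ✓; ∠KHS = 87.10° ✓; |HS| = 23.60 ✓; ∠(HS, SR) = 90.00° ✓; |SR| = 17.90 ✓; ∠(SR, RG) = 90.00° ✓; |RG| = 16.40 ✓; ∠RGQ = 38.40° ✓; |GQ| = 26.00 ✗.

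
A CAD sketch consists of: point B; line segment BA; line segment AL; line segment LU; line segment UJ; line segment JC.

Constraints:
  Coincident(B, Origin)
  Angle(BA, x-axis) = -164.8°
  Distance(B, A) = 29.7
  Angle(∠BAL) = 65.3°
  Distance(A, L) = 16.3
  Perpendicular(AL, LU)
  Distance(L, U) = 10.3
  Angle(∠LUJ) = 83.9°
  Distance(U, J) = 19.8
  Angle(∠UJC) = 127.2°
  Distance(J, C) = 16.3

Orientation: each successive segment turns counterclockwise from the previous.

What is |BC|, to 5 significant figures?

40.727

B is at the origin; BA runs at -164.8° with length 29.7, so A = (-28.661, -7.7870). ∠BAL = 65.3° gives AL at -50.100° from the x-axis; with |AL| = 16.3, L = (-18.205, -20.292). The perpendicularity gives LU at right angles to AL, so LU runs at 39.900°; with |LU| = 10.3, U = (-10.304, -13.685). ∠LUJ = 83.9° gives UJ at 136.00° from the x-axis; with |UJ| = 19.8, J = (-24.546, 0.069356). ∠UJC = 127.2° gives JC at -171.20° from the x-axis; with |JC| = 16.3, C = (-40.655, -2.4243). Then |BC| = |C − B| = 40.727.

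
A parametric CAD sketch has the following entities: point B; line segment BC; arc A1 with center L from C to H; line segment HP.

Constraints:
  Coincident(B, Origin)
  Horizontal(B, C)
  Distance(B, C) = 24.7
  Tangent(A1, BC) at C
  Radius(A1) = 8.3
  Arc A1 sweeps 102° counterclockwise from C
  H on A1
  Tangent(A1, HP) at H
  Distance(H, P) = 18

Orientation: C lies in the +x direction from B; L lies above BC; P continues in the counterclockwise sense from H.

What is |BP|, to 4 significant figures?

40.11

B is at the origin; BC is horizontal with |BC| = 24.7 and C on the +x side, so C = (24.70, 0.000). Since A1 is tangent to BC there, LC ⟂ BC, so L = C + (0, 8.3) = (24.70, 8.300). On A1, C sits at bearing -90° from L; a 102° counterclockwise sweep puts H at bearing 12°, so H = L + 8.3·(cos 12°, sin 12°) = (32.82, 10.03). Since A1 is tangent to HP there, LH ⟂ HP, so HP runs along (−sin 12°, cos 12°); with |HP| = 18.0, P = (29.08, 27.63). Then |BP| = |P − B| = 40.11.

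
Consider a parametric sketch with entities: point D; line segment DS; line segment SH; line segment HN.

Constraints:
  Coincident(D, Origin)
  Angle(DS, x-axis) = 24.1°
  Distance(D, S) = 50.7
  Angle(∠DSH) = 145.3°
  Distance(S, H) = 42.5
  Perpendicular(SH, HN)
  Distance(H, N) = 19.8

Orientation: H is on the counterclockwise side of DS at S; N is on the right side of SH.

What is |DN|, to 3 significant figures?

97.2

∠DSH = 145.3°, so SH runs at 24.1° + (180° − 145.3°) = 58.8° from the x-axis; with |SH| = 42.5, H = S + 42.5·(cos 58.8°, sin 58.8°) = (68.3, 57.1). SH is perpendicular to HN; with |HN| = 19.8 on the right of SH, N = H + 19.8·(0.855, -0.518) = (85.2, 46.8). Then |DN| = |N − D| = 97.2.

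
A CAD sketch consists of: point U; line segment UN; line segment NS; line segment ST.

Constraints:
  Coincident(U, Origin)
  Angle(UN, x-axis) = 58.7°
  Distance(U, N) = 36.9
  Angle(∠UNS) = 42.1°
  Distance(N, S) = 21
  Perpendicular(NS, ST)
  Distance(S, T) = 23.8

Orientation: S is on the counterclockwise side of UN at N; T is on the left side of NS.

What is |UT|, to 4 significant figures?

6.448

U is at the origin; UN runs at 58.7° with length 36.9, so N = 36.9·(cos 58.7°, sin 58.7°) = (19.17, 31.53). ∠UNS = 42.1°, so NS runs at 58.7° + (180° − 42.1°) = 196.6° from the x-axis; with |NS| = 21.0, S = N + 21.0·(cos 196.6°, sin 196.6°) = (-0.9545, 25.53). The perpendicularity gives ST at right angles to NS; with |ST| = 23.8 on the left of NS, T = S + 23.8·(0.2857, -0.9583) = (5.845, 2.722). Then |UT| = |T − U| = 6.448.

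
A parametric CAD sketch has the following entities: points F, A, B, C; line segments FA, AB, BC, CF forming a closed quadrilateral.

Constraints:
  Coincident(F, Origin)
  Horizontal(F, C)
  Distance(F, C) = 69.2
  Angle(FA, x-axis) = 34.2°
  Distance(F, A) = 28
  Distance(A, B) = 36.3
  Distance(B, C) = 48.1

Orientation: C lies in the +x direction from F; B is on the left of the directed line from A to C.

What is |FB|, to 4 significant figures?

63.82

Checks: |AB| = 36.30 ✓; |BC| = 48.10 ✓.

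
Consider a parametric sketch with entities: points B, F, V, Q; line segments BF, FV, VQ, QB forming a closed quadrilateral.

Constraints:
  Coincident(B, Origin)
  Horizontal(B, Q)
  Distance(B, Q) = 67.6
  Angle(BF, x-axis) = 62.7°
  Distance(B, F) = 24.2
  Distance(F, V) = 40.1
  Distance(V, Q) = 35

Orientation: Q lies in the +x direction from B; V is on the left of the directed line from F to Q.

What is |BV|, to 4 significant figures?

58.68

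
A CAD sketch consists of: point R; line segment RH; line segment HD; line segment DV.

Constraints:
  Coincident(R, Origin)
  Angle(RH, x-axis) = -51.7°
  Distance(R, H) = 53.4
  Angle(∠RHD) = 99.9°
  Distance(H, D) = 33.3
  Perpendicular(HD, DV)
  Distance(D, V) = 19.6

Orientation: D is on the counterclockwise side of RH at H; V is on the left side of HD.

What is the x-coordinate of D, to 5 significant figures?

62.388

R is at the origin; RH runs at -51.7° with length 53.4, so H = 53.4·(cos -51.7°, sin -51.7°) = (33.096, -41.907). ∠RHD = 99.9°, so HD runs at -51.7° + (180° − 99.9°) = 28.400° from the x-axis; with |HD| = 33.3, D = H + 33.3·(cos 28.400°, sin 28.400°) = (62.388, -26.069). So D.x = 62.388.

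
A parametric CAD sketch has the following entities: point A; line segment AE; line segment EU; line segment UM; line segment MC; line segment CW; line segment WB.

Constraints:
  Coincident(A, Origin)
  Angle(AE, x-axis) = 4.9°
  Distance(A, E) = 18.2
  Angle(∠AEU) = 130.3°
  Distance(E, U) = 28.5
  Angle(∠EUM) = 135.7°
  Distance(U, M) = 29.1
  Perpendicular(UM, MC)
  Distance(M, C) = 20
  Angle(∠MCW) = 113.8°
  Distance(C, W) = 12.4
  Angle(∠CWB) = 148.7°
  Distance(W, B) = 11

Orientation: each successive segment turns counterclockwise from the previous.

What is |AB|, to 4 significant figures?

29.75

A is at the origin; AE runs at 4.9° with length 18.2, so E = (18.13, 1.555). ∠AEU = 130.3° gives EU at 54.60° from the x-axis; with |EU| = 28.5, U = (34.64, 24.79). ∠EUM = 135.7° gives UM at 98.90° from the x-axis; with |UM| = 29.1, M = (30.14, 53.54). The perpendicularity gives MC at right angles to UM, so MC runs at -171.1°; with |MC| = 20.0, C = (10.38, 50.44). ∠MCW = 113.8° gives CW at -104.9° from the x-axis; with |CW| = 12.4, W = (7.193, 38.46). ∠CWB = 148.7° gives WB at -73.60° from the x-axis; with |WB| = 11.0, B = (10.30, 27.91). Then |AB| = |B − A| = 29.75.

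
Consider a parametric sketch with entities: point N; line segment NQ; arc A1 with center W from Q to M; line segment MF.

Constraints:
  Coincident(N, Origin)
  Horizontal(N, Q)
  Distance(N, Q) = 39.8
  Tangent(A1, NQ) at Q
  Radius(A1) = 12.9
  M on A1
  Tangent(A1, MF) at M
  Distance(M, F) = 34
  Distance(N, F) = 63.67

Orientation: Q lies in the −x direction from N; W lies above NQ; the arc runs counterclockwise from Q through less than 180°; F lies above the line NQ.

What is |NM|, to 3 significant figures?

32.9

Checks: |WM| = 12.90 ✓; ∠(WM, MF) = 90.00° ✓; |MF| = 34.00 ✓; |NF| = 63.67 ✓.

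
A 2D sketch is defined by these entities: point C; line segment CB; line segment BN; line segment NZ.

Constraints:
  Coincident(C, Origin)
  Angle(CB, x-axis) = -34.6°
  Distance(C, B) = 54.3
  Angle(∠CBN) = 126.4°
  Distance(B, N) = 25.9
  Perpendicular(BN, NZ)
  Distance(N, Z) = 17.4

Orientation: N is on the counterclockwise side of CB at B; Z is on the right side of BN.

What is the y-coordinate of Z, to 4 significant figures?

-38.85

C is at the origin; CB runs at -34.6° with length 54.3, so B = 54.3·(cos -34.6°, sin -34.6°) = (44.70, -30.83). ∠CBN = 126.4°, so BN runs at -34.6° + (180° − 126.4°) = 19.00° from the x-axis; with |BN| = 25.9, N = B + 25.9·(cos 19.00°, sin 19.00°) = (69.19, -22.40). BN is perpendicular to NZ; with |NZ| = 17.4 on the right of BN, Z = N + 17.4·(0.3256, -0.9455) = (74.85, -38.85). So Z.y = -38.85.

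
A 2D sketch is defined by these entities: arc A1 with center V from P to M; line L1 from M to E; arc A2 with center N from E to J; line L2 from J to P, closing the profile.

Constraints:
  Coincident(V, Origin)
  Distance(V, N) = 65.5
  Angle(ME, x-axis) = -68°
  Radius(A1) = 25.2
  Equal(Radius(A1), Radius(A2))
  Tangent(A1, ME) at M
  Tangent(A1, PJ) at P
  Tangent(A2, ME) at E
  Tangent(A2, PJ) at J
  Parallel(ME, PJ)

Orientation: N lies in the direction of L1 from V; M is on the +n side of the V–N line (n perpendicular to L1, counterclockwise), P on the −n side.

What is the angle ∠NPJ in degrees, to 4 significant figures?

21.04°

The slot axis is L1's direction at -68.0°, so u = (cos -68.0°, sin -68.0°) = (0.3746, -0.9272) and n = (−sin -68.0°, cos -68.0°) = (0.9272, 0.3746). V is at the origin and N lies 65.5 along u from V, so N = 65.5·u = (24.54, -60.73). Tangency of A1 to both parallel lines with radius 25.2 puts M and P at V ± 25.2·n: M = (23.37, 9.440), P = (-23.37, -9.440). Equal radii place E and J the same way about N: E = N + 25.2·n = (47.90, -51.29), J = N − 25.2·n = (1.172, -70.17). Then cos ∠NPJ = PN·PJ / (|PN||PJ|), giving 21.04°.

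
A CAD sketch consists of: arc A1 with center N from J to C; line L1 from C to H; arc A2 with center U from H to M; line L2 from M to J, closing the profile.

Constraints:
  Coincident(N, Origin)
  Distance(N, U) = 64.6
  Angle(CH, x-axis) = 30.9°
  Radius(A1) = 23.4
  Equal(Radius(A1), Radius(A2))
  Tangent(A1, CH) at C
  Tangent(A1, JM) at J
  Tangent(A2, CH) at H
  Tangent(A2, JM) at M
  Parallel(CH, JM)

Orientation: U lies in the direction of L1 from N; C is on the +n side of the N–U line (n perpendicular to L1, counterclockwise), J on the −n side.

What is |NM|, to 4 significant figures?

68.71

Tangency of A1 to both parallel lines with radius 23.4 puts C and J at N ± 23.4·n: C = (-12.02, 20.08), J = (12.02, -20.08). Equal radii place H and M the same way about U: H = U + 23.4·n = (43.41, 53.25), M = U − 23.4·n = (67.45, 13.10). Then |NM| = |M − N| = 68.71.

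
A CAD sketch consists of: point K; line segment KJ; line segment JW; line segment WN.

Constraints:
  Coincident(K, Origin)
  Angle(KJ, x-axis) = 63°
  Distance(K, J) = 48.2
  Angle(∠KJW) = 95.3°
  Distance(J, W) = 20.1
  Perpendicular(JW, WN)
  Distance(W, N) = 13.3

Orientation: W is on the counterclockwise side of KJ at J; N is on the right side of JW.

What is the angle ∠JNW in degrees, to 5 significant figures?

56.508°

∠KJW = 95.3°, so JW runs at 63.0° + (180° − 95.3°) = 147.70° from the x-axis; with |JW| = 20.1, W = J + 20.1·(cos 147.70°, sin 147.70°) = (4.8926, 53.687). JW is perpendicular to WN; with |WN| = 13.3 on the right of JW, N = W + 13.3·(0.53435, 0.84526) = (11.999, 64.929). Then cos ∠JNW = NJ·NW / (|NJ||NW|), giving 56.508°.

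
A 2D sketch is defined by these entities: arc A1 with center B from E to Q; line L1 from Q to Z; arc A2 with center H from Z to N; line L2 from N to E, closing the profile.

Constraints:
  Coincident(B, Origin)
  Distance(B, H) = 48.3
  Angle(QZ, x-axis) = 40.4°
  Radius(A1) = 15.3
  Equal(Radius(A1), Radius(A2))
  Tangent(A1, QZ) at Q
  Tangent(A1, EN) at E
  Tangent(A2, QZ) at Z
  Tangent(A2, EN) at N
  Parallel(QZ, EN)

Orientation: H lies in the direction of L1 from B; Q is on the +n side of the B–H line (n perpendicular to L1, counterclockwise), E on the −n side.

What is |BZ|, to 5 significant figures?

50.665

The slot axis is L1's direction at 40.4°, so u = (cos 40.4°, sin 40.4°) = (0.76154, 0.64812) and n = (−sin 40.4°, cos 40.4°) = (-0.64812, 0.76154). B is at the origin and H lies 48.3 along u from B, so H = 48.3·u = (36.782, 31.304). Tangency of A1 to both parallel lines with radius 15.3 puts Q and E at B ± 15.3·n: Q = (-9.9162, 11.652), E = (9.9162, -11.652). Equal radii place Z and N the same way about H: Z = H + 15.3·n = (26.866, 42.956), N = H − 15.3·n = (46.699, 19.653). Then |BZ| = |Z − B| = 50.665.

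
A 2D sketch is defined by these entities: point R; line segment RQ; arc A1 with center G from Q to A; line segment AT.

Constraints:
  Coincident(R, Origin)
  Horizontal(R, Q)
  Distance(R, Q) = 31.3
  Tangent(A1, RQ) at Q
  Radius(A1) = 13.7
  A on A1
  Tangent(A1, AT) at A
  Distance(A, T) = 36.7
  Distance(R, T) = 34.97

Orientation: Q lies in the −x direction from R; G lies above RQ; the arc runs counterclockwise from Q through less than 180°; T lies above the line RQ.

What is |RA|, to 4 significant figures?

21.05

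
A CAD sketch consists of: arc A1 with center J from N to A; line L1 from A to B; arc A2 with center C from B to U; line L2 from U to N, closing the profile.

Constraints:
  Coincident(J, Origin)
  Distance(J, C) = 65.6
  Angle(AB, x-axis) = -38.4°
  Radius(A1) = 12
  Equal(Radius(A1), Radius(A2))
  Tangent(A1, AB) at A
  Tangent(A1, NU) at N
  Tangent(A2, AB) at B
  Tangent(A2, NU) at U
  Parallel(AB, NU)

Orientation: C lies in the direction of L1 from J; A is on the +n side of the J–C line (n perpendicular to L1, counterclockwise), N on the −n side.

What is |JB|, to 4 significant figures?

66.69

Tangency of A1 to both parallel lines with radius 12.0 puts A and N at J ± 12.0·n: A = (7.454, 9.404), N = (-7.454, -9.404). Equal radii place B and U the same way about C: B = C + 12.0·n = (58.86, -31.34), U = C − 12.0·n = (43.96, -50.15). Then |JB| = |B − J| = 66.69.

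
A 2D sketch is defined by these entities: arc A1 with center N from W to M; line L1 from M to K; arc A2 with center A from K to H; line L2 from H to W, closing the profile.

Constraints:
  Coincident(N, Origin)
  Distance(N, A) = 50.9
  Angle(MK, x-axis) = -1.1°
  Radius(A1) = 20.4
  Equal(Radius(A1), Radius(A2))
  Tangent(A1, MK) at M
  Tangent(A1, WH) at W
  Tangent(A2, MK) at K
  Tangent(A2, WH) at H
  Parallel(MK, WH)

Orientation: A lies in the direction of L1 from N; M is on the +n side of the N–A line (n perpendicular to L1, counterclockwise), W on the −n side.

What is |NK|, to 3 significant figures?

54.8

The slot axis is L1's direction at -1.1°, so u = (cos -1.1°, sin -1.1°) = (1.00, -0.0192) and n = (−sin -1.1°, cos -1.1°) = (0.0192, 1.00). N is at the origin and A lies 50.9 along u from N, so A = 50.9·u = (50.9, -0.977). Tangency of A1 to both parallel lines with radius 20.4 puts M and W at N ± 20.4·n: M = (0.392, 20.4), W = (-0.392, -20.4). Equal radii place K and H the same way about A: K = A + 20.4·n = (51.3, 19.4), H = A − 20.4·n = (50.5, -21.4). Then |NK| = |K − N| = 54.8.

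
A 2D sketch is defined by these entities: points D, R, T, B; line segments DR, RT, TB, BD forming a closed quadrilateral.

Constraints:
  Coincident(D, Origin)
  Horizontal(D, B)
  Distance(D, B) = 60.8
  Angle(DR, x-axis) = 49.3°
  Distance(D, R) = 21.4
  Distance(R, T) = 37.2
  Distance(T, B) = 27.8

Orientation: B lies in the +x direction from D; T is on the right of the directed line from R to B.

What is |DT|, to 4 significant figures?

38.83

D is at the origin; D and B share the same y with |DB| = 60.8 and B in +x, so B = (60.8, 0). DR runs at 49.3° with |DR| = 21.4, so R = (13.95, 16.22). T is determined by |RT| = 37.2 and |TB| = 27.8 together: it lies at the intersection of circle(R, 37.2) and circle(B, 27.8). With |RB| = 49.58, the foot of the radical line on RB is 30.95 from R and the perpendicular offset is √(37.2² − 30.95²) = 20.64. Taking the right-of-RB solution: T = (36.45, -13.41).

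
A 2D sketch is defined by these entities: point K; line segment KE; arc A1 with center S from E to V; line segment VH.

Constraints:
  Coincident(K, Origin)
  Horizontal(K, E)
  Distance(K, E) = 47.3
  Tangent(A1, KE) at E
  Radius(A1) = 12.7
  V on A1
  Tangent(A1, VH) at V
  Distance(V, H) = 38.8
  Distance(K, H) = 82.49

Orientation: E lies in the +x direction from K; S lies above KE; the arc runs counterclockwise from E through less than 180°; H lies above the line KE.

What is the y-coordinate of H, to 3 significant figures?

48.7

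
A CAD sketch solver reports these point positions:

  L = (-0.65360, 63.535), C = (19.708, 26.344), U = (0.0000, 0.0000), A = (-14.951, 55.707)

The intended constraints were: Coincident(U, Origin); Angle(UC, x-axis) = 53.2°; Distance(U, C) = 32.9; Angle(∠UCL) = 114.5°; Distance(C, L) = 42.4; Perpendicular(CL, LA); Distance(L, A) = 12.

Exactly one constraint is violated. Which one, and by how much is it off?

Distance(L, A) = 12 — off by 4.30.

U = (0.00, 0.00) ✓; UC at 53.20° ✓; |UC| = 32.90 ✓; ∠UCL = 114.5° ✓; |CL| = 42.40 ✓; ∠(CL, LA) = 90.00° ✓; |LA| = 16.30 ✗.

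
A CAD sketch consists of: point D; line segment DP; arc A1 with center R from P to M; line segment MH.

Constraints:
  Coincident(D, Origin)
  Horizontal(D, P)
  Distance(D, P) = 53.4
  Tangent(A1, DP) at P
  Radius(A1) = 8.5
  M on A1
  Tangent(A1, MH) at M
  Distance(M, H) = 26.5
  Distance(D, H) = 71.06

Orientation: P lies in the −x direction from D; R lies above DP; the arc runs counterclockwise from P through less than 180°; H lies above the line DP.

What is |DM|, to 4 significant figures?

48.37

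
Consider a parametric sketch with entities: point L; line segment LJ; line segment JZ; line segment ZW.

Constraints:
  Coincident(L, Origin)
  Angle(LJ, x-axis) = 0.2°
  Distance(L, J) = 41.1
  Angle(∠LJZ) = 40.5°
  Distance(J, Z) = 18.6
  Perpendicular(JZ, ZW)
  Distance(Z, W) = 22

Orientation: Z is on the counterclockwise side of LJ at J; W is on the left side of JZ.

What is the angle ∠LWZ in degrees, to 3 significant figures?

110°

∠LJZ = 40.5°, so JZ runs at 0.2° + (180° − 40.5°) = 140° from the x-axis; with |JZ| = 18.6, Z = J + 18.6·(cos 140°, sin 140°) = (26.9, 12.2). JZ ⟂ ZW; with |ZW| = 22.0 on the left of JZ, W = Z + 22.0·(-0.647, -0.763) = (12.7, -4.60). Then cos ∠LWZ = WL·WZ / (|WL||WZ|), giving 110°.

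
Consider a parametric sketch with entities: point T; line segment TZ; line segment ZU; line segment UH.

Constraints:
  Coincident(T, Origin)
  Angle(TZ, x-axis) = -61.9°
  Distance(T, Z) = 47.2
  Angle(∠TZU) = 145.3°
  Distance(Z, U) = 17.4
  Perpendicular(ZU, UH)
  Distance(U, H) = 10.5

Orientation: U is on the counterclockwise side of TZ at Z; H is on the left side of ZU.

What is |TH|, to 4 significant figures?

58.54

T is at the origin; TZ runs at -61.9° with length 47.2, so Z = 47.2·(cos -61.9°, sin -61.9°) = (22.23, -41.64). ∠TZU = 145.3°, so ZU runs at -61.9° + (180° − 145.3°) = -27.20° from the x-axis; with |ZU| = 17.4, U = Z + 17.4·(cos -27.20°, sin -27.20°) = (37.71, -49.59). ZU ⟂ UH; with |UH| = 10.5 on the left of ZU, H = U + 10.5·(0.4571, 0.8894) = (42.51, -40.25). Then |TH| = |H − T| = 58.54.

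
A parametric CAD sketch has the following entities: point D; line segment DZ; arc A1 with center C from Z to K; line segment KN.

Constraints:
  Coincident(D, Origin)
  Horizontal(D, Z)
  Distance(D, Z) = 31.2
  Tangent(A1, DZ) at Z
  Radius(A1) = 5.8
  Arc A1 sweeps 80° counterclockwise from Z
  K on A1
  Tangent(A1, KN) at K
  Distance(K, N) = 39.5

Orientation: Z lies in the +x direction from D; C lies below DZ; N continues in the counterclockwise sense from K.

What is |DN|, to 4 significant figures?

47.50

On A1, Z sits at bearing 90° from C; an 80° counterclockwise sweep puts K at bearing 170°, so K = C + 5.8·(cos 170°, sin 170°) = (25.49, -4.793). A1 meets KN tangentially, so CK is at right angles to KN, so KN runs along (−sin 170°, cos 170°); with |KN| = 39.5, N = (18.63, -43.69). Then |DN| = |N − D| = 47.50.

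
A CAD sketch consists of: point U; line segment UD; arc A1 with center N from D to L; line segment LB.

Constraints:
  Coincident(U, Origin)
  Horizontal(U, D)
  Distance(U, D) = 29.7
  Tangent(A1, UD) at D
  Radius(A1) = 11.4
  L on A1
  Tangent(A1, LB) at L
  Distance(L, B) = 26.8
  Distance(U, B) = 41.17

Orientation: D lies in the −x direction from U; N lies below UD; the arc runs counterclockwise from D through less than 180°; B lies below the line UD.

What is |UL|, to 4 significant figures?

42.21

Checks: |NL| = 11.40 ✓; ∠(NL, LB) = 90.00° ✓; |LB| = 26.80 ✓; |UB| = 41.17 ✓.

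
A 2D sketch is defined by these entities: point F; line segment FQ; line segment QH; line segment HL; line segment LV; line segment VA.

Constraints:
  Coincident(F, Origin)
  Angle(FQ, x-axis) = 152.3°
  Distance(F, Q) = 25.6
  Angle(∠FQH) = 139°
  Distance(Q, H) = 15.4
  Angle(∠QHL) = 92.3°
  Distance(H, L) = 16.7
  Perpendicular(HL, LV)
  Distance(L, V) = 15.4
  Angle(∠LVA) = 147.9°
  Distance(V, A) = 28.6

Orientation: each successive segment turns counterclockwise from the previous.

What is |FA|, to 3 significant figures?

14.5

HL is perpendicular to LV, so LV runs at 11.0°; with |LV| = 15.4, V = (-19.3, -5.10). ∠LVA = 147.9° gives VA at 43.1° from the x-axis; with |VA| = 28.6, A = (1.53, 14.4). Then |FA| = |A − F| = 14.5.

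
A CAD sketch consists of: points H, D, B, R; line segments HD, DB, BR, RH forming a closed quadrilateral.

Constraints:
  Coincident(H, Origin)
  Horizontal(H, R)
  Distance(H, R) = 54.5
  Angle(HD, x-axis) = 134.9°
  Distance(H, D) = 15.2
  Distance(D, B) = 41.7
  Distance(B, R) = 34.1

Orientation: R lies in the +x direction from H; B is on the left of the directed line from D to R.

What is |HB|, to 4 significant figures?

37.06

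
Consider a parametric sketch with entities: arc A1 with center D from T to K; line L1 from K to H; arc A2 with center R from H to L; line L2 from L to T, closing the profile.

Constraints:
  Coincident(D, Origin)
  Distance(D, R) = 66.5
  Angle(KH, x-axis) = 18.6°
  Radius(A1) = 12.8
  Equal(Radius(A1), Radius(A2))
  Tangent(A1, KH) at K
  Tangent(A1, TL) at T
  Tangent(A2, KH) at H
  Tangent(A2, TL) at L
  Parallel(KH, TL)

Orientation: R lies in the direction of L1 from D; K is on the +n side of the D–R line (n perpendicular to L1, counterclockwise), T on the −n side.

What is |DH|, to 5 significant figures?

67.721

Tangency of A1 to both parallel lines with radius 12.8 puts K and T at D ± 12.8·n: K = (-4.0827, 12.131), T = (4.0827, -12.131). Equal radii place H and L the same way about R: H = R + 12.8·n = (58.944, 33.342), L = R − 12.8·n = (67.109, 9.0794). Then |DH| = |H − D| = 67.721.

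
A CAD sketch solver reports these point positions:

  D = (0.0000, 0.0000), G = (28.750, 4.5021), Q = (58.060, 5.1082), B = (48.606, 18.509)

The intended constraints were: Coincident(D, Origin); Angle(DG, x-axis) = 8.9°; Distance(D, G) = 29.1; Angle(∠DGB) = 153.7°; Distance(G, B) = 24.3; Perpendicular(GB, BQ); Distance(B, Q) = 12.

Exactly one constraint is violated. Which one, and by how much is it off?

Distance(B, Q) = 12 — off by 4.40.

D = (0.00, 0.00) ✓; DG at 8.900° ✓; |DG| = 29.10 ✓; ∠DGB = 153.7° ✓; |GB| = 24.30 ✓; ∠(GB, BQ) = 90.00° ✓; |BQ| = 16.40 ✗.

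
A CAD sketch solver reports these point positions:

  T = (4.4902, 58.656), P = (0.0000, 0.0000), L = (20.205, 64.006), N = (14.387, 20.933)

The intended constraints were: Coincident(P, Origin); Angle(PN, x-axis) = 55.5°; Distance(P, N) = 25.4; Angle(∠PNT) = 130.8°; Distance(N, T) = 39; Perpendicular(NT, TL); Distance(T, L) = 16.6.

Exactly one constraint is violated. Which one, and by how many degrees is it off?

Perpendicular(NT, TL) — off by 4.10°.

P = (0.00, 0.00) ✓; PN at 55.50° ✓; |PN| = 25.40 ✓; ∠PNT = 130.8° ✓; |NT| = 39.00 ✓; ∠(NT, TL) = 85.90° ✗; |TL| = 16.60 ✓.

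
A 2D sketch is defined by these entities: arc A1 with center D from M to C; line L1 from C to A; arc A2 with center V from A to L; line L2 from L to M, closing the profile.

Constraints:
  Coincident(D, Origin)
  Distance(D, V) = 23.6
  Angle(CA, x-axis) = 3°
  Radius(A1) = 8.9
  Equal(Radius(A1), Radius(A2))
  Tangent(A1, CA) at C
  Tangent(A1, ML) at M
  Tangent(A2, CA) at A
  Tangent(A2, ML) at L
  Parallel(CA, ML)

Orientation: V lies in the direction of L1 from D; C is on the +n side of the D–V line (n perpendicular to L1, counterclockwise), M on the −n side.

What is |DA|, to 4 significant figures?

25.22

The slot axis is L1's direction at 3.0°, so u = (cos 3.0°, sin 3.0°) = (0.9986, 0.05234) and n = (−sin 3.0°, cos 3.0°) = (-0.05234, 0.9986). D is at the origin and V lies 23.6 along u from D, so V = 23.6·u = (23.57, 1.235). Tangency of A1 to both parallel lines with radius 8.9 puts C and M at D ± 8.9·n: C = (-0.4658, 8.888), M = (0.4658, -8.888). Equal radii place A and L the same way about V: A = V + 8.9·n = (23.10, 10.12), L = V − 8.9·n = (24.03, -7.653). Then |DA| = |A − D| = 25.22.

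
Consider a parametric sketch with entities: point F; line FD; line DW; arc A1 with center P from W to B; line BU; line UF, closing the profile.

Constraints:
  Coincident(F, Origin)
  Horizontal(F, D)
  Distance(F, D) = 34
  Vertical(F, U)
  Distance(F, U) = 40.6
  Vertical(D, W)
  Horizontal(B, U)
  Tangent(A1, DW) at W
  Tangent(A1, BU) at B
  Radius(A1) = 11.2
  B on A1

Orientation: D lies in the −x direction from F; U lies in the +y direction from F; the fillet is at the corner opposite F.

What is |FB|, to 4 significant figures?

46.56

The virtual corner opposite F is at (-34.00, 40.60). Tangency of A1 to DW means the radius PW is perpendicular to DW and A1 meets BU tangentially, so PB is at right angles to BU, with radius 11.2, so the center P sits 11.2 in from both sides at P = (-22.80, 29.40). That places the tangent points at W = (-34.00, 29.40) on DW and B = (-22.80, 40.60) on BU. Then |FB| = |B − F| = 46.56.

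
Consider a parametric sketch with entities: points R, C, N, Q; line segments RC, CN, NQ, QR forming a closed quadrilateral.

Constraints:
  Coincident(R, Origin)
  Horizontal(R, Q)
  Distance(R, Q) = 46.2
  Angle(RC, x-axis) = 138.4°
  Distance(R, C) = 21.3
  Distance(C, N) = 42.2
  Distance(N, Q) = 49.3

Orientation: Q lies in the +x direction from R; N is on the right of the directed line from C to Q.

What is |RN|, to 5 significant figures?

23.794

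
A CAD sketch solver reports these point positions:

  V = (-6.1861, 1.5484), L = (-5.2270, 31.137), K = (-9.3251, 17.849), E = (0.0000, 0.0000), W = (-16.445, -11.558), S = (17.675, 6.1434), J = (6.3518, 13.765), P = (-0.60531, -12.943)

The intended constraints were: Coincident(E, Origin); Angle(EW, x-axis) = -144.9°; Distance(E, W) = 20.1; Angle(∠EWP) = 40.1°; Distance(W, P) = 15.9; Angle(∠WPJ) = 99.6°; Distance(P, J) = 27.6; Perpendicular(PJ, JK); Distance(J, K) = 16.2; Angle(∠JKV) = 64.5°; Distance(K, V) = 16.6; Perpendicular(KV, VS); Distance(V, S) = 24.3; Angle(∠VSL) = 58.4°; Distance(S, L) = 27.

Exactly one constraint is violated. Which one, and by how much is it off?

Distance(S, L) = 27 — off by 6.90.

E = (0.00, 0.00) ✓; EW at -144.9° ✓; |EW| = 20.10 ✓; ∠EWP = 40.10° ✓; |WP| = 15.90 ✓; ∠WPJ = 99.60° ✓; |PJ| = 27.60 ✓; ∠(PJ, JK) = 90.00° ✓; |JK| = 16.20 ✓; ∠JKV = 64.50° ✓; |KV| = 16.60 ✓; ∠(KV, VS) = 90.00° ✓; |VS| = 24.30 ✓; ∠VSL = 58.40° ✓; |SL| = 33.90 ✗.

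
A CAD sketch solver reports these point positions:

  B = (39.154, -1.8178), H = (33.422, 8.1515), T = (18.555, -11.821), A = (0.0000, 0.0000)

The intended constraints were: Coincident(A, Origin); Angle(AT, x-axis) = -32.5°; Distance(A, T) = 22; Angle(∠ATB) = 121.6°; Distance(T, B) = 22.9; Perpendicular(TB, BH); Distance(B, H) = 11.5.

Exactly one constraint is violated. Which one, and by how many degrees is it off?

Perpendicular(TB, BH) — off by 4.00°.

A = (0.00, 0.00) ✓; AT at -32.50° ✓; |AT| = 22.00 ✓; ∠ATB = 121.6° ✓; |TB| = 22.90 ✓; ∠(TB, BH) = 94.00° ✗; |BH| = 11.50 ✓.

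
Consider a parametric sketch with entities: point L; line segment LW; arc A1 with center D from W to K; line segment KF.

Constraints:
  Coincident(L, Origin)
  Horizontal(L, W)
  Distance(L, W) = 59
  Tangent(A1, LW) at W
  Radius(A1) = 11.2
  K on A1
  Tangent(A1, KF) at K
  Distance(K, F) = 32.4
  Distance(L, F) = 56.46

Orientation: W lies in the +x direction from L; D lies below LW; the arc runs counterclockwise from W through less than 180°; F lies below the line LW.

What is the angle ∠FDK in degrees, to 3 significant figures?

70.9°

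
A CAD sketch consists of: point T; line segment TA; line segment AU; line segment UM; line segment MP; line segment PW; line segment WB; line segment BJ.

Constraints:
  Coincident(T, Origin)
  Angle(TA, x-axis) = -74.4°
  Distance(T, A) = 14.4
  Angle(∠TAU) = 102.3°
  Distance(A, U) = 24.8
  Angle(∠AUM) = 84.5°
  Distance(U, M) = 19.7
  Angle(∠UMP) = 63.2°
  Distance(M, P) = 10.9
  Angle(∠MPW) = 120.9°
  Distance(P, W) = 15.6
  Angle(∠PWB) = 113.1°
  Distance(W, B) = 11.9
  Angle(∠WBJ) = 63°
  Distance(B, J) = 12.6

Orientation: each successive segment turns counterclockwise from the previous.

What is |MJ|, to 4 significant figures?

13.32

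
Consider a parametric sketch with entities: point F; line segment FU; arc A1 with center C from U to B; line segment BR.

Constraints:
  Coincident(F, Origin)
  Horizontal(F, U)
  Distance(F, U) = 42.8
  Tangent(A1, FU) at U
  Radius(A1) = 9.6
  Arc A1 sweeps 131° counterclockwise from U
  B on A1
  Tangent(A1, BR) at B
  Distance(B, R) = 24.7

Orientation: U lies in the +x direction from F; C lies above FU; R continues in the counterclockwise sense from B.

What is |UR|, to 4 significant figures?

35.68

On A1, U sits at bearing -90° from C; a 131° counterclockwise sweep puts B at bearing 41°, so B = C + 9.6·(cos 41°, sin 41°) = (50.05, 15.90). A1 meets BR tangentially, so CB is at right angles to BR, so BR runs along (−sin 41°, cos 41°); with |BR| = 24.7, R = (33.84, 34.54). Then |UR| = |R − U| = 35.68.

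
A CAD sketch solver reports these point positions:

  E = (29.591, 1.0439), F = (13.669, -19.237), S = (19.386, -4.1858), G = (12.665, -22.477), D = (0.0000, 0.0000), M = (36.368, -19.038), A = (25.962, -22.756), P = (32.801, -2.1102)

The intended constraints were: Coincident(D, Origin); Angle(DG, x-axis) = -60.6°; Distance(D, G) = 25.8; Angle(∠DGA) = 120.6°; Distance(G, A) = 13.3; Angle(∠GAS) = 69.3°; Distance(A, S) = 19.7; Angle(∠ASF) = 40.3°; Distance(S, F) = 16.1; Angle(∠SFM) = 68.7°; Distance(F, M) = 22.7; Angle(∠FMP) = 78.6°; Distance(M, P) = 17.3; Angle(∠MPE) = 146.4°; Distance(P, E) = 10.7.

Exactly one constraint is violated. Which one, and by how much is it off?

Distance(P, E) = 10.7 — off by 6.20.

D = (0.00, 0.00) ✓; DG at -60.60° ✓; |DG| = 25.80 ✓; ∠DGA = 120.6° ✓; |GA| = 13.30 ✓; ∠GAS = 69.30° ✓; |AS| = 19.70 ✓; ∠ASF = 40.30° ✓; |SF| = 16.10 ✓; ∠SFM = 68.70° ✓; |FM| = 22.70 ✓; ∠FMP = 78.60° ✓; |MP| = 17.30 ✓; ∠MPE = 146.4° ✓; |PE| = 4.500 ✗.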